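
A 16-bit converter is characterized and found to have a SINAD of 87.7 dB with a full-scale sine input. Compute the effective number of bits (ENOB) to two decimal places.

14.28 bits

ENOB = (SINAD − 1.76) / 6.02 = (87.7 − 1.76)/6.02 = 14.276.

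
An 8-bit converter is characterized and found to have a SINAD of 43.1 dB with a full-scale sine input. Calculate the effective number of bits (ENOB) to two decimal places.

ENOB = (SINAD − 1.76) / 6.02 = (43.1 − 1.76)/6.02 = 6.867.

6.87 bits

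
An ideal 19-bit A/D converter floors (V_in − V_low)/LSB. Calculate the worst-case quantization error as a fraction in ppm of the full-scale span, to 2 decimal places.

1.91 ppm

Truncating → worst-case error = 1 LSB = V_FS/2^19, so 1e+06/524288 = 1.90735 ppm of full scale.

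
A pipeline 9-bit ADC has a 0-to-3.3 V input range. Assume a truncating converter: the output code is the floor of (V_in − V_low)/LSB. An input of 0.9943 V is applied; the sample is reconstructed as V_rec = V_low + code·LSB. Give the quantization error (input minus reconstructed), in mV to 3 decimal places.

1.722 mV

Step size: 3.3 V ÷ 2^9 = 6.445 mV.
(V_in − V_low)/LSB = (0.9943 − 0)/0.00644531 = 154.2672 → code 154 (floor).
Code 154 maps back to 0 + 154×0.00644531 V = 0.99257812 V.
Difference: 0.00172188 V → 1.722 mV.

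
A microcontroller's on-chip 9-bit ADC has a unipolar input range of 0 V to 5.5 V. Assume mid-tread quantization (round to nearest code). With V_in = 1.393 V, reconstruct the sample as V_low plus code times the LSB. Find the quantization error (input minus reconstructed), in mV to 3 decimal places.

LSB = 5.5/2^9 = 10.742 mV.
(1.393 − 0)/0.0107422 = 129.6756; round gives code 130.
V_rec = 0 + 130·0.0107422 = 1.3964844 V.
Error = 1.393 − 1.3964844 = -0.00348438 V = -3.484 mV.

-3.484 mV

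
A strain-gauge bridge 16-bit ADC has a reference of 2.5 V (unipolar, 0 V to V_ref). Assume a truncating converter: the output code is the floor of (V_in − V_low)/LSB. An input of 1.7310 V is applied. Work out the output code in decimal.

code 45377

With 65536 levels over 2.5 V, one step is 38.15 µV.
(V_in − V_low)/LSB = (1.7310 − 0) / 3.8147e-05 = 45377.126.
⌊·⌋(45377.126) = 45377.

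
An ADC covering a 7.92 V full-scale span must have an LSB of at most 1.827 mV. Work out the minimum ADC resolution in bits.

13 bits

Number of steps required ≥ 7.92 V / 1.827 mV = 4334.98.
Need 2^N ≥ 4334.98; 2^12 = 4096, 2^13 = 8192.
Minimum N = 13.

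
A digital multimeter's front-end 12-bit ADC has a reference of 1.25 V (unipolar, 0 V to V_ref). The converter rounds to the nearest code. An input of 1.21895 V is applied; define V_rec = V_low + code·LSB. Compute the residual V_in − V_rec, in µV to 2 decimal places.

One LSB is 1.25 V / 4096 = 305.18 µV.
(V_in − V_low)/LSB = (1.21895 − 0)/0.000305176 = 3994.2554 → code 3994 (round).
Code 3994 maps back to 0 + 3994×0.000305176 V = 1.2188721 V.
V_in − V_rec = 7.79297e-05 V = 77.93 µV.

77.93 µV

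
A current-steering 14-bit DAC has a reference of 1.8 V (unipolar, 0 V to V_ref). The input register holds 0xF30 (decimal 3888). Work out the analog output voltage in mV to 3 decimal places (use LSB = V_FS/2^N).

427.148 mV

LSB = 1.8 V / 2^14 = 109.86 µV.
Code 0xF30 = 3888 decimal.
V_out = 0 + 3888 × 0.000109863 V = 0.427148 V.
= 427.148 mV.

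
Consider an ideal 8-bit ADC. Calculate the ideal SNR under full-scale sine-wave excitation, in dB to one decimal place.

SNR ≈ 6.02·N + 1.76 dB = 6.02·8 + 1.76 = 49.92 dB.

49.9 dB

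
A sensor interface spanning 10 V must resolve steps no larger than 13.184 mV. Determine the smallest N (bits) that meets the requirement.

Number of steps required ≥ 10 V / 13.184 mV = 758.50.
Need 2^N ≥ 758.50; 2^9 = 512, 2^10 = 1024.
Minimum N = 10.

10 bits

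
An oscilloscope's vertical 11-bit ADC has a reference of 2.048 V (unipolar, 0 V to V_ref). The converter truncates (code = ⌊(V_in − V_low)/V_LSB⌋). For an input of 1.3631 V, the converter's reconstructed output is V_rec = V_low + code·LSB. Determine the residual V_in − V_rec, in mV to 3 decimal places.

Step size: 2.048 V ÷ 2^11 = 1.000 mV.
(V_in − V_low)/LSB = (1.3631 − 0)/0.001 = 1363.1000 → code 1363 (floor).
Reconstructed: 1.363 V.
Error = 1.3631 − 1.363 = 0.0001 V = 0.100 mV.

0.100 mV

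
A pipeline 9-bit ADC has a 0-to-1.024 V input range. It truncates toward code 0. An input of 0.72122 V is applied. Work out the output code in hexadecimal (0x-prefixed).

code 0x168 (decimal 360)

With 512 levels over 1.024 V, one step is 2.000 mV.
(0.72122 − 0) / 0.002 = 360.610 LSBs.
So the output code is 360.
In hexadecimal (0x-prefixed): 0x168.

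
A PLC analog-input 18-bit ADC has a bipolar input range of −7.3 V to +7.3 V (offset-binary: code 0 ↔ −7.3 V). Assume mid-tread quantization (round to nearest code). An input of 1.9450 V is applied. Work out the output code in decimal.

code 165995

Full-scale span = 14.6 V; LSB = 14.6/2^18 = 55.69 µV.
Input sits at 165994.608 steps above V_low.
round(165994.608) = 165995.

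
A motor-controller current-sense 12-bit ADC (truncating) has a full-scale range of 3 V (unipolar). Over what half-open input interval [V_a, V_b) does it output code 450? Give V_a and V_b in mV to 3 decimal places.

LSB = 3/2^12 = 0.732 mV.
V_a = V_low + 450·LSB = 0.32959 V; V_b = V_low + 451·LSB = 0.330322 V.

[329.590 mV, 330.322 mV)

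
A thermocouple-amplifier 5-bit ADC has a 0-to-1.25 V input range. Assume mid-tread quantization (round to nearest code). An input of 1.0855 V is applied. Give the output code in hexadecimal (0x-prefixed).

code 0x1C (decimal 28)

With 32 levels over 1.25 V, one step is 39.062 mV.
(V_in − V_low)/LSB = (1.0855 − 0) / 0.0390625 = 27.789.
Round → code 28.
In hexadecimal (0x-prefixed): 0x1C.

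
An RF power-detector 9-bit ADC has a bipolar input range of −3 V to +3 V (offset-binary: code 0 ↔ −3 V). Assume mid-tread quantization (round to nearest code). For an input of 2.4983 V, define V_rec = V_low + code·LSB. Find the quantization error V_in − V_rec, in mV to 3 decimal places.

Step size: 6 V ÷ 2^9 = 11.719 mV.
(2.4983 − (−3))/0.0117188 = 469.1883; round gives code 469.
Code 469 maps back to (−3) + 469×0.0117188 V = 2.4960938 V.
Error = 2.4983 − 2.4960938 = 0.00220625 V = 2.206 mV.

2.206 mV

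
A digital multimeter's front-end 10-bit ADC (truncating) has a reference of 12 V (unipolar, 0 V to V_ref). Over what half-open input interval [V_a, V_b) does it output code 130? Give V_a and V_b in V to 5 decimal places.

LSB = 12/2^10 = 11.719 mV.
V_a = V_low + 130·LSB = 1.52344 V; V_b = V_low + 131·LSB = 1.53516 V.

[1.52344 V, 1.53516 V)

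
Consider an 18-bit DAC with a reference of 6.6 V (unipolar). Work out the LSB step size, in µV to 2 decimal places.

Full-scale span = 6.6 V.
LSB = 6.6 / 2^18 = 6.6 / 262144 = 2.5177e-05 V = 25.18 µV.

25.18 µV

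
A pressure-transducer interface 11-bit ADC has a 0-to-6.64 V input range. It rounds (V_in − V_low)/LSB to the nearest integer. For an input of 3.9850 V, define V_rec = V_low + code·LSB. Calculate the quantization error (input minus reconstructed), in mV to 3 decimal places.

0.352 mV

LSB = 6.64/2^11 = 3.242 mV.
Scaled input = 1229.1084 LSBs, so code = 1229.
Reconstructed: 3.9846484 V.
Difference: 0.000351562 V → 0.352 mV.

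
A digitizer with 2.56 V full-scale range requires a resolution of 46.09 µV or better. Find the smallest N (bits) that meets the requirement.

16 bits

Number of steps required ≥ 2.56 V / 46.09 µV = 55543.50.
Need 2^N ≥ 55543.50; 2^15 = 32768, 2^16 = 65536.
Minimum N = 16.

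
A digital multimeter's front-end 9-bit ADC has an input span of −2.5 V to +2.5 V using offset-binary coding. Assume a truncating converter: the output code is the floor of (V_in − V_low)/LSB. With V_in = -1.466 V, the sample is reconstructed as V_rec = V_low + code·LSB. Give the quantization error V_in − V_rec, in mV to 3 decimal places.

8.609 mV

One LSB is 5 V / 512 = 9.766 mV.
(-1.466 − (−2.5))/0.00976562 = 105.8816; ⌊·⌋ gives code 105.
Code 105 maps back to (−2.5) + 105×0.00976562 V = -1.4746094 V.
Difference: 0.00860938 V → 8.609 mV.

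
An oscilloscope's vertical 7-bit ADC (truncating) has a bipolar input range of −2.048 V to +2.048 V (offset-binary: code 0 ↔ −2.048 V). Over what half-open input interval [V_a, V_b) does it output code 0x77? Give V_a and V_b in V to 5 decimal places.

[1.76000 V, 1.79200 V)

LSB = 4.096/2^7 = 32.000 mV.
Code 0x77 = 119 decimal.
V_a = V_low + 119·LSB = 1.76 V; V_b = V_low + 120·LSB = 1.792 V.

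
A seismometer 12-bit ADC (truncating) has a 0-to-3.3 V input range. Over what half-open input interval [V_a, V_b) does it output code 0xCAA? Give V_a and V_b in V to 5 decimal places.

LSB = 3.3/2^12 = 0.806 mV.
Code 0xCAA = 3242 decimal.
V_a = V_low + 3242·LSB = 2.61196 V; V_b = V_low + 3243·LSB = 2.61277 V.

[2.61196 V, 2.61277 V)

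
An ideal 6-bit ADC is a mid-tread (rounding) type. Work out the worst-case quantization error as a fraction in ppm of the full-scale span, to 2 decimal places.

7812.50 ppm

Rounding → worst-case error = ½ LSB = V_FS/2^7, so 1e+06/128 = 7812.5 ppm of full scale.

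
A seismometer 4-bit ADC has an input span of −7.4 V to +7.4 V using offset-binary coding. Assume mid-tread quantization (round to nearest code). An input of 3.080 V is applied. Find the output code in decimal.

code 11

LSB = 14.8 V / 16 = 0.9250 V.
(V_in − V_low)/LSB = (3.080 − (−7.4)) / 0.925 = 11.330.
So the output code is 11.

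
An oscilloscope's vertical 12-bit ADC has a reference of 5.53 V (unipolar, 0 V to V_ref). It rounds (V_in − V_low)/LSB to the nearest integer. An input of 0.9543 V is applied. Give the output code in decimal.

Full-scale span = 5.53 V; LSB = 5.53/2^12 = 1.350 mV.
(0.9543 − 0) / 0.0013501 = 706.838 LSBs.
Round → code 707.

code 707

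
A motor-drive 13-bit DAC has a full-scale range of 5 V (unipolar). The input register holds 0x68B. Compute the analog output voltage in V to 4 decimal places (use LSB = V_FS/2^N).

1.0223 V

LSB = 5 V / 2^13 = 0.610 mV.
Code 0x68B = 1675 decimal.
V_out = 0 + 1675 × 0.000610352 V = 1.02234 V.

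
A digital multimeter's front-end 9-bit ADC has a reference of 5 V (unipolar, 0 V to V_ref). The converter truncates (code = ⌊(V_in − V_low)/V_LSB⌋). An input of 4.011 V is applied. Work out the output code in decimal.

code 410

LSB = 5 V / 512 = 9.766 mV.
Input sits at 410.726 steps above V_low.
⌊·⌋(410.726) = 410.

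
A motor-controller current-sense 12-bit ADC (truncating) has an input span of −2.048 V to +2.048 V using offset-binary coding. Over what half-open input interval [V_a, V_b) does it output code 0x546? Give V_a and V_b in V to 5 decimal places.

[-0.69800 V, -0.69700 V)

LSB = 4.096/2^12 = 1.000 mV.
Code 0x546 = 1350 decimal.
V_a = V_low + 1350·LSB = -0.698 V; V_b = V_low + 1351·LSB = -0.697 V.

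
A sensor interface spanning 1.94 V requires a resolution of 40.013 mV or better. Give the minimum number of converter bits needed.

6 bits

Number of steps required ≥ 1.94 V / 40.013 mV = 48.48.
Need 2^N ≥ 48.48; 2^5 = 32, 2^6 = 64.
Minimum N = 6.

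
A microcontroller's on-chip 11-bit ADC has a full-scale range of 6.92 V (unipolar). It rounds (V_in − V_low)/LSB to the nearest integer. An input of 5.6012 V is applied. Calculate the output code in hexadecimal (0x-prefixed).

LSB = 6.92 V / 2048 = 3.379 mV.
(5.6012 − 0) / 0.00337891 = 1657.696 LSBs.
round(1657.696) = 1658.
In hexadecimal (0x-prefixed): 0x67A.

code 0x67A (decimal 1658)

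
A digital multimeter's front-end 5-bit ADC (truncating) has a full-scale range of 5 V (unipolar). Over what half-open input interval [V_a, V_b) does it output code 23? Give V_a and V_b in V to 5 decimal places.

[3.59375 V, 3.75000 V)

LSB = 5/2^5 = 156.250 mV.
V_a = V_low + 23·LSB = 3.59375 V; V_b = V_low + 24·LSB = 3.75 V.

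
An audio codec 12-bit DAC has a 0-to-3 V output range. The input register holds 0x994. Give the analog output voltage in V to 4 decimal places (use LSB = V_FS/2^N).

1.7959 V

LSB = 3 V / 2^12 = 0.732 mV.
Code 0x994 = 2452 decimal.
V_out = 0 + 2452 × 0.000732422 V = 1.7959 V.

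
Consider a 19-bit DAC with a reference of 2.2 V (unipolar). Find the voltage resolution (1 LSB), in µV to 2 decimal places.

Full-scale span = 2.2 V.
LSB = 2.2 / 2^19 = 2.2 / 524288 = 4.19617e-06 V = 4.20 µV.

4.20 µV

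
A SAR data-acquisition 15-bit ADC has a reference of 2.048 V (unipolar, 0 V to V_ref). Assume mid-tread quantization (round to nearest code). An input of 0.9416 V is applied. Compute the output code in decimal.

LSB = 2.048 V / 32768 = 62.50 µV.
(0.9416 − 0) / 6.25e-05 = 15065.600 LSBs.
Round → code 15066.

code 15066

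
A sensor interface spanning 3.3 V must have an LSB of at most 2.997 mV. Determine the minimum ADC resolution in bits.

11 bits

Number of steps required ≥ 3.3 V / 2.997 mV = 1101.10.
Need 2^N ≥ 1101.10; 2^10 = 1024, 2^11 = 2048.
Minimum N = 11.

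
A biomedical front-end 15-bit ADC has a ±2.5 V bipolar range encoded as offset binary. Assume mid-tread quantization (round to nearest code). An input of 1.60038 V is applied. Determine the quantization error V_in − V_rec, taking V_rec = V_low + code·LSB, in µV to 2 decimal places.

38.20 µV

Step size: 5 V ÷ 2^15 = 152.59 µV.
(1.60038 − (−2.5))/0.000152588 = 26872.2504; round gives code 26872.
Code 26872 maps back to (−2.5) + 26872×0.000152588 V = 1.6003418 V.
Difference: 3.82031e-05 V → 38.20 µV.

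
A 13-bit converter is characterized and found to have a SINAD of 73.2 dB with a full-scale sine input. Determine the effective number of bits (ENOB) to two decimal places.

11.87 bits

ENOB = (SINAD − 1.76) / 6.02 = (73.2 − 1.76)/6.02 = 11.867.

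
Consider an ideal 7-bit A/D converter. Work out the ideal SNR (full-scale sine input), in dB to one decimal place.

SNR ≈ 6.02·N + 1.76 dB = 6.02·7 + 1.76 = 43.90 dB.

43.9 dB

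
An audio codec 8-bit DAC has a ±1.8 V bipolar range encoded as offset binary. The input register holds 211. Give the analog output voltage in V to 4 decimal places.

LSB = 3.6 V / 2^8 = 14.062 mV.
V_out = (−1.8) + 211 × 0.0140625 V = 1.16719 V.

1.1672 V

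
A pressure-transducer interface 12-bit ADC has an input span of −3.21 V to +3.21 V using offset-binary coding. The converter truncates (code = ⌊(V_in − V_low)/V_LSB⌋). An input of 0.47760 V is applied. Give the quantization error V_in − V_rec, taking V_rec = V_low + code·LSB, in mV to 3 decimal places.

1.116 mV

Step size: 6.42 V ÷ 2^12 = 1.567 mV.
(0.47760 − (−3.21))/0.00156738 = 2352.7118; ⌊·⌋ gives code 2352.
Reconstructed: 0.47648438 V.
Error = 0.47760 − 0.47648438 = 0.00111563 V = 1.116 mV.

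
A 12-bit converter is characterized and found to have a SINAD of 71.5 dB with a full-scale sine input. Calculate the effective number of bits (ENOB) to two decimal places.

ENOB = (SINAD − 1.76) / 6.02 = (71.5 − 1.76)/6.02 = 11.585.

11.58 bits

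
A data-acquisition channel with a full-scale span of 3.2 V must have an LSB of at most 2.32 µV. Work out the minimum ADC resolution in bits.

Number of steps required ≥ 3.2 V / 2.32 µV = 1379310.34.
Need 2^N ≥ 1379310.34; 2^20 = 1048576, 2^21 = 2097152.
Minimum N = 21.

21 bits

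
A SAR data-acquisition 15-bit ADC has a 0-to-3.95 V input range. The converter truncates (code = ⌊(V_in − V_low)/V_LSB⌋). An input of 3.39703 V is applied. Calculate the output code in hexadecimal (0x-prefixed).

code 0x6E14 (decimal 28180)

With 32768 levels over 3.95 V, one step is 120.54 µV.
(3.39703 − 0) / 0.000120544 = 28180.729 LSBs.
⌊·⌋(28180.729) = 28180.
In hexadecimal (0x-prefixed): 0x6E14.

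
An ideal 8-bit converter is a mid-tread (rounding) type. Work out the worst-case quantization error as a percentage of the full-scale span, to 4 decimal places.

0.1953 %

Rounding → worst-case error = ½ LSB = V_FS/2^9, so 100/512 = 0.195312 % of full scale.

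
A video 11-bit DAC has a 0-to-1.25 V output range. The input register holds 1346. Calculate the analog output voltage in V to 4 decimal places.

0.8215 V

LSB = 1.25 V / 2^11 = 0.610 mV.
V_out = 0 + 1346 × 0.000610352 V = 0.821533 V.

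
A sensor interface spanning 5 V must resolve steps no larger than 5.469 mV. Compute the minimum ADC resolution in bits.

10 bits

Number of steps required ≥ 5 V / 5.469 mV = 914.24.
Need 2^N ≥ 914.24; 2^9 = 512, 2^10 = 1024.
Minimum N = 10.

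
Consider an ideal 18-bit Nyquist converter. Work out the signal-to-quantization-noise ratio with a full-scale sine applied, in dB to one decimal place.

110.1 dB

SNR ≈ 6.02·N + 1.76 dB = 6.02·18 + 1.76 = 110.12 dB.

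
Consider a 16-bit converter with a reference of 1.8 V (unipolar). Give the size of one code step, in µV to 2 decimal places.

27.47 µV

Full-scale span = 1.8 V.
LSB = 1.8 / 2^16 = 1.8 / 65536 = 2.74658e-05 V = 27.47 µV.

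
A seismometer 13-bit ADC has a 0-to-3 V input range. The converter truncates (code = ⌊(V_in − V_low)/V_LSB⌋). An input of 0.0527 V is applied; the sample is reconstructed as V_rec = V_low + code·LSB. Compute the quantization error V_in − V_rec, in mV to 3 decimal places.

0.332 mV

Step size: 3 V ÷ 2^13 = 366.21 µV.
(0.0527 − 0)/0.000366211 = 143.9061; ⌊·⌋ gives code 143.
V_rec = 0 + 143·0.000366211 = 0.052368164 V.
V_in − V_rec = 0.000331836 V = 0.332 mV.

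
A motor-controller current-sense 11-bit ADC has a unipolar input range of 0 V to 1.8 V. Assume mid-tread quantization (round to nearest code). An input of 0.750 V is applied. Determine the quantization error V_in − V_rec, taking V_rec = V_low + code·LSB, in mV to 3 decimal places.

LSB = 1.8/2^11 = 0.879 mV.
(0.750 − 0)/0.000878906 = 853.3333; round gives code 853.
Code 853 maps back to 0 + 853×0.000878906 V = 0.74970703 V.
Difference: 0.000292969 V → 0.293 mV.

0.293 mV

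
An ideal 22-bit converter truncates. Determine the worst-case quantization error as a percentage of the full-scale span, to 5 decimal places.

0.00002 %

Truncating → worst-case error = 1 LSB = V_FS/2^22, so 100/4194304 = 2.38419e-05 % of full scale.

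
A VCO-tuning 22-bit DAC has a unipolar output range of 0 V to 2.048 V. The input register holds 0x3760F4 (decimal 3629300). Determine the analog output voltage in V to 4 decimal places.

1.7721 V

LSB = 2.048 V / 2^22 = 0.49 µV.
Code 0x3760F4 = 3629300 decimal.
V_out = 0 + 3629300 × 4.88281e-07 V = 1.77212 V.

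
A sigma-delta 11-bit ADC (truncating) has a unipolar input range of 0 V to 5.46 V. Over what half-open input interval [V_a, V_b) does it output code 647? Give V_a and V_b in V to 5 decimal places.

LSB = 5.46/2^11 = 2.666 mV.
V_a = V_low + 647·LSB = 1.72491 V; V_b = V_low + 648·LSB = 1.72758 V.

[1.72491 V, 1.72758 V)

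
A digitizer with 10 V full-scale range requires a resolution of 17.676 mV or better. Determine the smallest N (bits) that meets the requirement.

Number of steps required ≥ 10 V / 17.676 mV = 565.74.
Need 2^N ≥ 565.74; 2^9 = 512, 2^10 = 1024.
Minimum N = 10.

10 bits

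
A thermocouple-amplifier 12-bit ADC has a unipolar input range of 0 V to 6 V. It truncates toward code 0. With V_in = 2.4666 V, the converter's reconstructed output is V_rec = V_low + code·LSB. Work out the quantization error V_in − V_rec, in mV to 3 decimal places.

1.268 mV

LSB = 6/2^12 = 1.465 mV.
Scaled input = 1683.8656 LSBs, so code = 1683.
V_rec = 0 + 1683·0.00146484 = 2.465332 V.
Error = 2.4666 − 2.465332 = 0.00126797 V = 1.268 mV.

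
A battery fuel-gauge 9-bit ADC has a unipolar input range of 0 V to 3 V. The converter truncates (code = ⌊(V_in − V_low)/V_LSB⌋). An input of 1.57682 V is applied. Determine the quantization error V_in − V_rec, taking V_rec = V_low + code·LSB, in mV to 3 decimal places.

0.648 mV

LSB = 3/2^9 = 5.859 mV.
(1.57682 − 0)/0.00585938 = 269.1106; ⌊·⌋ gives code 269.
V_rec = 0 + 269·0.00585938 = 1.5761719 V.
Error = 1.57682 − 1.5761719 = 0.000648125 V = 0.648 mV.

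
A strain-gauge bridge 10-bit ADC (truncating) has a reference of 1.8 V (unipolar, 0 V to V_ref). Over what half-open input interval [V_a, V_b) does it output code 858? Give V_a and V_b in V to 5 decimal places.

LSB = 1.8/2^10 = 1.758 mV.
V_a = V_low + 858·LSB = 1.5082 V; V_b = V_low + 859·LSB = 1.50996 V.

[1.50820 V, 1.50996 V)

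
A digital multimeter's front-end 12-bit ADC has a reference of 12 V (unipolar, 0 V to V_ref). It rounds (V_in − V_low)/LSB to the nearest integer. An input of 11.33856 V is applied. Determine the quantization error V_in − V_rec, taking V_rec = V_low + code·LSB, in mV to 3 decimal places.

0.669 mV

LSB = 12/2^12 = 2.930 mV.
(V_in − V_low)/LSB = (11.33856 − 0)/0.00292969 = 3870.2285 → code 3870 (round).
Code 3870 maps back to 0 + 3870×0.00292969 V = 11.337891 V.
V_in − V_rec = 0.000669375 V = 0.669 mV.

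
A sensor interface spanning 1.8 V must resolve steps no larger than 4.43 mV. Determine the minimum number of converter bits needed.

9 bits

Number of steps required ≥ 1.8 V / 4.43 mV = 406.32.
Need 2^N ≥ 406.32; 2^8 = 256, 2^9 = 512.
Minimum N = 9.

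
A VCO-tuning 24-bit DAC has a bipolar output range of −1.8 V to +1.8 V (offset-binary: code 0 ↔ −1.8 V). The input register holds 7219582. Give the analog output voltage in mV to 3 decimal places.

LSB = 3.6 V / 2^24 = 0.21 µV.
V_out = (−1.8) + 7219582 × 2.14577e-07 V = -0.250846 V.
= -250.846 mV.

-250.846 mV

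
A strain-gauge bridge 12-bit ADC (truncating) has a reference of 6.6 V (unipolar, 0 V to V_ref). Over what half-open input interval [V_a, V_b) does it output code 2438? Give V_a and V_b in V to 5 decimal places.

[3.92842 V, 3.93003 V)

LSB = 6.6/2^12 = 1.611 mV.
V_a = V_low + 2438·LSB = 3.92842 V; V_b = V_low + 2439·LSB = 3.93003 V.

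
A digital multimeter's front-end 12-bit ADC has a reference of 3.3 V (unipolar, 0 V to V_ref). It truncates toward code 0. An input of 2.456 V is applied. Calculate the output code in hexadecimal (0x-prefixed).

LSB = 3.3 V / 4096 = 0.806 mV.
Input sits at 3048.417 steps above V_low.
So the output code is 3048.
In hexadecimal (0x-prefixed): 0xBE8.

code 0xBE8 (decimal 3048)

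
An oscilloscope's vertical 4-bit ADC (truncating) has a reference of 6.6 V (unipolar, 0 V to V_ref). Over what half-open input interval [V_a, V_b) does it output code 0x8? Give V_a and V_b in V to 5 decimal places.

LSB = 6.6/2^4 = 412.500 mV.
Code 0x8 = 8 decimal.
V_a = V_low + 8·LSB = 3.3 V; V_b = V_low + 9·LSB = 3.7125 V.

[3.30000 V, 3.71250 V)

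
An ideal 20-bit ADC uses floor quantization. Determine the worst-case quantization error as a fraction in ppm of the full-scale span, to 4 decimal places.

0.9537 ppm

Truncating → worst-case error = 1 LSB = V_FS/2^20, so 1e+06/1048576 = 0.953674 ppm of full scale.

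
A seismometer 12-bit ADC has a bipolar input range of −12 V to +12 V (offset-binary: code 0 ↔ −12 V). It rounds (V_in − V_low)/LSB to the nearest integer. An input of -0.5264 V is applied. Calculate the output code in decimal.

With 4096 levels over 24 V, one step is 5.859 mV.
Input sits at 1958.161 steps above V_low.
So the output code is 1958.

code 1958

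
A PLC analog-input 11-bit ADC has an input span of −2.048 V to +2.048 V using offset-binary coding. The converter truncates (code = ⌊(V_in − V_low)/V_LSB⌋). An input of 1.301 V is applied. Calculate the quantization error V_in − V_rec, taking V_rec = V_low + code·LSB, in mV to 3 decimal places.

1.000 mV

Step size: 4.096 V ÷ 2^11 = 2.000 mV.
(1.301 − (−2.048))/0.002 = 1674.5000; ⌊·⌋ gives code 1674.
Code 1674 maps back to (−2.048) + 1674×0.002 V = 1.3 V.
Difference: 0.001 V → 1.000 mV.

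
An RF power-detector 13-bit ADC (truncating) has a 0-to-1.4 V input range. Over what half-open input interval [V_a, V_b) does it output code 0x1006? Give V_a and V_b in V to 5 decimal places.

[0.70103 V, 0.70120 V)

LSB = 1.4/2^13 = 170.90 µV.
Code 0x1006 = 4102 decimal.
V_a = V_low + 4102·LSB = 0.701025 V; V_b = V_low + 4103·LSB = 0.701196 V.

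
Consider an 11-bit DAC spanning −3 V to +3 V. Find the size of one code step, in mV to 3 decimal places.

2.930 mV

Full-scale span = 6 V.
LSB = 6 / 2^11 = 6 / 2048 = 0.00292969 V = 2.930 mV.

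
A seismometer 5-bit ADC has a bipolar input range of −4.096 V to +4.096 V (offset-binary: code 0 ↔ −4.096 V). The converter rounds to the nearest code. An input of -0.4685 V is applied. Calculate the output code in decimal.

code 14

LSB = 8.192 V / 32 = 256.000 mV.
(V_in − V_low)/LSB = (-0.4685 − (−4.096)) / 0.256 = 14.170.
So the output code is 14.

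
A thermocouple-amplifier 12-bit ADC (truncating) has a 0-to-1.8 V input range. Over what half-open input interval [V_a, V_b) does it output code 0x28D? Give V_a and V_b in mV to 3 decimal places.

LSB = 1.8/2^12 = 439.45 µV.
Code 0x28D = 653 decimal.
V_a = V_low + 653·LSB = 0.286963 V; V_b = V_low + 654·LSB = 0.287402 V.

[286.963 mV, 287.402 mV)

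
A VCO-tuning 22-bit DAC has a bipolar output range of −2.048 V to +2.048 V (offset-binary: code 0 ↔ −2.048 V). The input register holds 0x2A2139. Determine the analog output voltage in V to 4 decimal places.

LSB = 4.096 V / 2^22 = 0.98 µV.
Code 0x2A2139 = 2761017 decimal.
V_out = (−2.048) + 2761017 × 9.76563e-07 V = 0.648306 V.

0.6483 V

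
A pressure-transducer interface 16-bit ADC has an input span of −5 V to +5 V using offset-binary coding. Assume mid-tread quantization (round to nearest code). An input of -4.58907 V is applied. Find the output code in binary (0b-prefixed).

code 0b101010000101 (decimal 2693)

LSB = 10 V / 65536 = 152.59 µV.
Input sits at 2693.071 steps above V_low.
round(2693.071) = 2693.
In binary (0b-prefixed): 0b101010000101.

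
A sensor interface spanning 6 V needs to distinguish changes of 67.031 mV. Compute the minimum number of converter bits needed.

Number of steps required ≥ 6 V / 67.031 mV = 89.51.
Need 2^N ≥ 89.51; 2^6 = 64, 2^7 = 128.
Minimum N = 7.

7 bits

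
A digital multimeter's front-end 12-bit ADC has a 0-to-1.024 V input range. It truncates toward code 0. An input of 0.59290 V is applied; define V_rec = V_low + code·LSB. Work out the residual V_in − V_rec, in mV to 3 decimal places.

LSB = 1.024/2^12 = 250.00 µV.
(V_in − V_low)/LSB = (0.59290 − 0)/0.00025 = 2371.6000 → code 2371 (floor).
V_rec = 0 + 2371·0.00025 = 0.59275 V.
Difference: 0.00015 V → 0.150 mV.

0.150 mV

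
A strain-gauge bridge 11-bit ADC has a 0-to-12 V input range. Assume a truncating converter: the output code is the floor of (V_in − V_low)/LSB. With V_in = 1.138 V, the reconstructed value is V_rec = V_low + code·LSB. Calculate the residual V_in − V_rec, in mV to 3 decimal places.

1.281 mV

One LSB is 12 V / 2048 = 5.859 mV.
(V_in − V_low)/LSB = (1.138 − 0)/0.00585938 = 194.2187 → code 194 (floor).
Reconstructed: 1.1367188 V.
Error = 1.138 − 1.1367188 = 0.00128125 V = 1.281 mV.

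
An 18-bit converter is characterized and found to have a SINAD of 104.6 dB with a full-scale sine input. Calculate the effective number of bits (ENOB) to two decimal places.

ENOB = (SINAD − 1.76) / 6.02 = (104.6 − 1.76)/6.02 = 17.083.

17.08 bits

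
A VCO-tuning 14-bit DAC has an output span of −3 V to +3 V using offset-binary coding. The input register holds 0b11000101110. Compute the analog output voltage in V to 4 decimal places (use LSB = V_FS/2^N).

LSB = 6 V / 2^14 = 366.21 µV.
Code 0b11000101110 = 1582 decimal.
V_out = (−3) + 1582 × 0.000366211 V = -2.42065 V.

-2.4207 V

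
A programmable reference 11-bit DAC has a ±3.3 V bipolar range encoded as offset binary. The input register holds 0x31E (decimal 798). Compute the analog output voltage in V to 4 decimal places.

-0.7283 V

LSB = 6.6 V / 2^11 = 3.223 mV.
Code 0x31E = 798 decimal.
V_out = (−3.3) + 798 × 0.00322266 V = -0.72832 V.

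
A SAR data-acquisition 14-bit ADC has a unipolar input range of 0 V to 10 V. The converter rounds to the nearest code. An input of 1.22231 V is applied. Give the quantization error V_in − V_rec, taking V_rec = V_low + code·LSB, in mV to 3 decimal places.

Step size: 10 V ÷ 2^14 = 0.610 mV.
Scaled input = 2002.6327 LSBs, so code = 2003.
Code 2003 maps back to 0 + 2003×0.000610352 V = 1.2225342 V.
Difference: -0.00022418 V → -0.224 mV.

-0.224 mV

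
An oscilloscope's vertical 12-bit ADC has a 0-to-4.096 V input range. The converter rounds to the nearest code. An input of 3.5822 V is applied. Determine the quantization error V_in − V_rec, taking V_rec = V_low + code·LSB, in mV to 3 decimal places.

Step size: 4.096 V ÷ 2^12 = 1.000 mV.
(3.5822 − 0)/0.001 = 3582.2000; round gives code 3582.
Reconstructed: 3.582 V.
V_in − V_rec = 0.0002 V = 0.200 mV.

0.200 mV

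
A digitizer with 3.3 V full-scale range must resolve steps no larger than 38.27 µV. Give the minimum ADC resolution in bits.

Number of steps required ≥ 3.3 V / 38.27 µV = 86229.42.
Need 2^N ≥ 86229.42; 2^16 = 65536, 2^17 = 131072.
Minimum N = 17.

17 bits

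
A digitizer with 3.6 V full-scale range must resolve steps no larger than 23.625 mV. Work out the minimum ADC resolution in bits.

Number of steps required ≥ 3.6 V / 23.625 mV = 152.38.
Need 2^N ≥ 152.38; 2^7 = 128, 2^8 = 256.
Minimum N = 8.

8 bits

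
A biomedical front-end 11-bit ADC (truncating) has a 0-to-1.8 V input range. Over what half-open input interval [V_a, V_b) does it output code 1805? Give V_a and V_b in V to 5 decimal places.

[1.58643 V, 1.58730 V)

LSB = 1.8/2^11 = 0.879 mV.
V_a = V_low + 1805·LSB = 1.58643 V; V_b = V_low + 1806·LSB = 1.5873 V.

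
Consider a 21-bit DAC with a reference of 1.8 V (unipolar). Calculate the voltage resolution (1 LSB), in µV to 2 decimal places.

0.86 µV

Full-scale span = 1.8 V.
LSB = 1.8 / 2^21 = 1.8 / 2097152 = 8.58307e-07 V = 0.86 µV.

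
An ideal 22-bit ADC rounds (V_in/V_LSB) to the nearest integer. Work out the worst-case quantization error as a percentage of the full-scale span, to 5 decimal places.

Rounding → worst-case error = ½ LSB = V_FS/2^23, so 100/8388608 = 1.19209e-05 % of full scale.

0.00001 %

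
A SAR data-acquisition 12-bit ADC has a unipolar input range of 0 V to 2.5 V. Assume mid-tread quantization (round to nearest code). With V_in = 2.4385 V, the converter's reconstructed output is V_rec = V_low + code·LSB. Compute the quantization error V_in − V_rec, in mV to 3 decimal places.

LSB = 2.5/2^12 = 0.610 mV.
(2.4385 − 0)/0.000610352 = 3995.2384; round gives code 3995.
Reconstructed: 2.4383545 V.
Error = 2.4385 − 2.4383545 = 0.000145508 V = 0.146 mV.

0.146 mV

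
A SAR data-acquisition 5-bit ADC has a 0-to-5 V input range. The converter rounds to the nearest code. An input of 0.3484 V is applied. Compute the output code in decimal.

Full-scale span = 5 V; LSB = 5/2^5 = 156.250 mV.
Input sits at 2.230 steps above V_low.
So the output code is 2.

code 2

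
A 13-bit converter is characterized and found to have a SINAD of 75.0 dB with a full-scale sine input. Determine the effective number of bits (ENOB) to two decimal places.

12.17 bits

ENOB = (SINAD − 1.76) / 6.02 = (75.0 − 1.76)/6.02 = 12.166.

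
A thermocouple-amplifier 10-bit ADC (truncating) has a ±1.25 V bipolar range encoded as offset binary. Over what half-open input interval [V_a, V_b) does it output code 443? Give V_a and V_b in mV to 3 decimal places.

LSB = 2.5/2^10 = 2.441 mV.
V_a = V_low + 443·LSB = -0.168457 V; V_b = V_low + 444·LSB = -0.166016 V.

[-168.457 mV, -166.016 mV)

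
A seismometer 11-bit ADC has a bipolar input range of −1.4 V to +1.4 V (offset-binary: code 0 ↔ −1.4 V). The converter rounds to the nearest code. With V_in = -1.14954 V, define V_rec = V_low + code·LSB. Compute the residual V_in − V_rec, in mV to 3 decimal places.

Step size: 2.8 V ÷ 2^11 = 1.367 mV.
Scaled input = 183.1936 LSBs, so code = 183.
Reconstructed: -1.1498047 V.
Error = -1.14954 − (−1.1498047) = 0.000264688 V = 0.265 mV.

0.265 mV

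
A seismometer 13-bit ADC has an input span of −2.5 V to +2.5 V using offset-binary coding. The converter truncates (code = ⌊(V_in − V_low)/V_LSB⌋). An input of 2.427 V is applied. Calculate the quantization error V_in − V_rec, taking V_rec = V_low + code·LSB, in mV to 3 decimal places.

Step size: 5 V ÷ 2^13 = 0.610 mV.
Scaled input = 8072.3968 LSBs, so code = 8072.
Reconstructed: 2.4267578 V.
Difference: 0.000242187 V → 0.242 mV.

0.242 mV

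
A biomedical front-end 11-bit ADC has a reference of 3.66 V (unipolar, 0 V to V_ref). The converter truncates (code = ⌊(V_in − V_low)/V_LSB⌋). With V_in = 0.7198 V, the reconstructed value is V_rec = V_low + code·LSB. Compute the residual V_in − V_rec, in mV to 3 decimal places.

One LSB is 3.66 V / 2048 = 1.787 mV.
(0.7198 − 0)/0.00178711 = 402.7733; ⌊·⌋ gives code 402.
Code 402 maps back to 0 + 402×0.00178711 V = 0.71841797 V.
V_in − V_rec = 0.00138203 V = 1.382 mV.

1.382 mV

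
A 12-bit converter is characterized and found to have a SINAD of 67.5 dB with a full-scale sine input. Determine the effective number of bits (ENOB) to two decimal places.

10.92 bits

ENOB = (SINAD − 1.76) / 6.02 = (67.5 − 1.76)/6.02 = 10.920.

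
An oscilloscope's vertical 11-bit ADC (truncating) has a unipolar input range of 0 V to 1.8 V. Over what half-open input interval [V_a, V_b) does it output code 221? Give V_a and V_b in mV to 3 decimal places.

LSB = 1.8/2^11 = 0.879 mV.
V_a = V_low + 221·LSB = 0.194238 V; V_b = V_low + 222·LSB = 0.195117 V.

[194.238 mV, 195.117 mV)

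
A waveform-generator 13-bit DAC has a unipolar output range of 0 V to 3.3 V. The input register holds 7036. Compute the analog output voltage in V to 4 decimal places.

LSB = 3.3 V / 2^13 = 402.83 µV.
V_out = 0 + 7036 × 0.000402832 V = 2.83433 V.

2.8343 V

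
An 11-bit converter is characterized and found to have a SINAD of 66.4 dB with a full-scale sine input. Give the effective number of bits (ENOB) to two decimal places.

ENOB = (SINAD − 1.76) / 6.02 = (66.4 − 1.76)/6.02 = 10.738.

10.74 bits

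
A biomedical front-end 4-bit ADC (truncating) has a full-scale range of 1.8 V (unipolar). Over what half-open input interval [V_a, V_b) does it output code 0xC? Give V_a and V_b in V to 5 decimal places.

[1.35000 V, 1.46250 V)

LSB = 1.8/2^4 = 112.500 mV.
Code 0xC = 12 decimal.
V_a = V_low + 12·LSB = 1.35 V; V_b = V_low + 13·LSB = 1.4625 V.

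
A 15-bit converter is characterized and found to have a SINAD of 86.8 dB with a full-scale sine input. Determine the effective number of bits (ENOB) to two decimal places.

14.13 bits

ENOB = (SINAD − 1.76) / 6.02 = (86.8 − 1.76)/6.02 = 14.126.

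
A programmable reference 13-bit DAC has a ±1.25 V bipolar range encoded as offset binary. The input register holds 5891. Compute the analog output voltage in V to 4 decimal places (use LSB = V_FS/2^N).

LSB = 2.5 V / 2^13 = 305.18 µV.
V_out = (−1.25) + 5891 × 0.000305176 V = 0.547791 V.

0.5478 V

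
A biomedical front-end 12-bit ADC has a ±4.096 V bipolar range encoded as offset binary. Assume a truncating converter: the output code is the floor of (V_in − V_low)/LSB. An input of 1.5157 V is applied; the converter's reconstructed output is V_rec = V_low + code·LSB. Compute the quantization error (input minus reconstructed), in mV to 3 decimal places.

1.700 mV

Step size: 8.192 V ÷ 2^12 = 2.000 mV.
(V_in − V_low)/LSB = (1.5157 − (−4.096))/0.002 = 2805.8500 → code 2805 (floor).
V_rec = (−4.096) + 2805·0.002 = 1.514 V.
Error = 1.5157 − 1.514 = 0.0017 V = 1.700 mV.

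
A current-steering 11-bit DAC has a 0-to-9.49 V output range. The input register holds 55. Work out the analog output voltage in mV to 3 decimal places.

254.858 mV

LSB = 9.49 V / 2^11 = 4.634 mV.
V_out = 0 + 55 × 0.00463379 V = 0.254858 V.
= 254.858 mV.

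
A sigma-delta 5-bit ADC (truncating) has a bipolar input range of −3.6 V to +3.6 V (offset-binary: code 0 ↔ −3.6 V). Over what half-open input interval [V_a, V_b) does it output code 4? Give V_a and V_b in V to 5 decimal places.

[-2.70000 V, -2.47500 V)

LSB = 7.2/2^5 = 225.000 mV.
V_a = V_low + 4·LSB = -2.7 V; V_b = V_low + 5·LSB = -2.475 V.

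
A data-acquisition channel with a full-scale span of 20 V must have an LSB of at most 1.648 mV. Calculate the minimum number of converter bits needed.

Number of steps required ≥ 20 V / 1.648 mV = 12135.92.
Need 2^N ≥ 12135.92; 2^13 = 8192, 2^14 = 16384.
Minimum N = 14.

14 bits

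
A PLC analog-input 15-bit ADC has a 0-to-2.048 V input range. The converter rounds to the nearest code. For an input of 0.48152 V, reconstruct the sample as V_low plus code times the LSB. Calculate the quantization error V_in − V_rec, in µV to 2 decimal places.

LSB = 2.048/2^15 = 62.50 µV.
(0.48152 − 0)/6.25e-05 = 7704.3200; round gives code 7704.
Reconstructed: 0.4815 V.
Difference: 2e-05 V → 20.00 µV.

20.00 µV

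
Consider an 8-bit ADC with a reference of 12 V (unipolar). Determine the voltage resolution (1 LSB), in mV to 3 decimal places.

46.875 mV

Full-scale span = 12 V.
LSB = 12 / 2^8 = 12 / 256 = 0.046875 V = 46.875 mV.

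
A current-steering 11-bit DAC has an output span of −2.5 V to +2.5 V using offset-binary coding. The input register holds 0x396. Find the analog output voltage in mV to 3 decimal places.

-258.789 mV

LSB = 5 V / 2^11 = 2.441 mV.
Code 0x396 = 918 decimal.
V_out = (−2.5) + 918 × 0.00244141 V = -0.258789 V.
= -258.789 mV.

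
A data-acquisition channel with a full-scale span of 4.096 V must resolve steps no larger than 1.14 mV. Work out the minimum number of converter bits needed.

12 bits

Number of steps required ≥ 4.096 V / 1.14 mV = 3592.98.
Need 2^N ≥ 3592.98; 2^11 = 2048, 2^12 = 4096.
Minimum N = 12.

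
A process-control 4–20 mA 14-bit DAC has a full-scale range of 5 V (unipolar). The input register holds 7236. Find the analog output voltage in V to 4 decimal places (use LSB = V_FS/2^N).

LSB = 5 V / 2^14 = 305.18 µV.
V_out = 0 + 7236 × 0.000305176 V = 2.20825 V.

2.2083 V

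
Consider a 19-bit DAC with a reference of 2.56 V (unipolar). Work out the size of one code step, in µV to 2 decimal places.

4.88 µV

Full-scale span = 2.56 V.
LSB = 2.56 / 2^19 = 2.56 / 524288 = 4.88281e-06 V = 4.88 µV.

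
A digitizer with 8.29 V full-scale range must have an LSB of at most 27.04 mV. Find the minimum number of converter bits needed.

Number of steps required ≥ 8.29 V / 27.04 mV = 306.58.
Need 2^N ≥ 306.58; 2^8 = 256, 2^9 = 512.
Minimum N = 9.

9 bits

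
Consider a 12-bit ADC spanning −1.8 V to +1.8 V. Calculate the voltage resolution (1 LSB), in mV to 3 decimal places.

0.879 mV

Full-scale span = 3.6 V.
LSB = 3.6 / 2^12 = 3.6 / 4096 = 0.000878906 V = 0.879 mV.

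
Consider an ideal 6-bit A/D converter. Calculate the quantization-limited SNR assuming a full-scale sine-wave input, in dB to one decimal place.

SNR ≈ 6.02·N + 1.76 dB = 6.02·6 + 1.76 = 37.88 dB.

37.9 dB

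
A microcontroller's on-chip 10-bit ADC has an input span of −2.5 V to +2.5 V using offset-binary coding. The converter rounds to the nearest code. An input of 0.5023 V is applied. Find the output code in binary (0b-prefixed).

Full-scale span = 5 V; LSB = 5/2^10 = 4.883 mV.
(0.5023 − (−2.5)) / 0.00488281 = 614.871 LSBs.
Round → code 615.
In binary (0b-prefixed): 0b1001100111.

code 0b1001100111 (decimal 615)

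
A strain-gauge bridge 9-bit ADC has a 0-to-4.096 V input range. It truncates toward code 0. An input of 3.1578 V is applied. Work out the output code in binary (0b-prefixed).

LSB = 4.096 V / 512 = 8.000 mV.
Input sits at 394.725 steps above V_low.
So the output code is 394.
In binary (0b-prefixed): 0b110001010.

code 0b110001010 (decimal 394)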